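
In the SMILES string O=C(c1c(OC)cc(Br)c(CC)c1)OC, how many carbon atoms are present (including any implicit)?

11

The symbol for carbon appears 11 times in the SMILES. Lowercase c denotes aromatic carbon and counts toward C.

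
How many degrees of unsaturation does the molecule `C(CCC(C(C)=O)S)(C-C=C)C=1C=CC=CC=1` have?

Molecular formula from the SMILES: C15H20OS.
DoU = (2C + 2 + N − H − X)/2 = (2·15 + 2 + 0 − 20 − 0)/2 = 12/2 = 6.
(Structurally: 1 ring(s) + 5 π bond(s) = 6.)

6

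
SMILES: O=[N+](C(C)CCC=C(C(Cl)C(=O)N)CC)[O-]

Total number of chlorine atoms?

1

The symbol for chlorine appears 1 time in the SMILES.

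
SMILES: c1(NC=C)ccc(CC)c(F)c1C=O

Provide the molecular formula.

Heavy atoms from the SMILES: 11 C, 1 F, 1 N, 1 O.
Implicit hydrogens by atom environment:
  4 × C (aromatic): no H
  2 × C: 2 H each → 4
  2 × C (aromatic): 1 H each → 2
  2 × C: 1 H each → 2
  1 × C: 3 H
  1 × F: no H
  1 × N: 1 H
  1 × O: no H
  Total hydrogens = 12.
Molecular formula: C11H12FNO

C11H12FNO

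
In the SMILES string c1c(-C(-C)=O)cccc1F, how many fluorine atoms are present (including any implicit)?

The symbol for fluorine appears 1 time in the SMILES.

1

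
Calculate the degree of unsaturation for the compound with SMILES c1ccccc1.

Molecular formula from the SMILES: C6H6.
DoU = (2C + 2 + N − H − X)/2 = (2·6 + 2 + 0 − 6 − 0)/2 = 8/2 = 4.
(Structurally: 1 ring(s) + 3 π bond(s) = 4.)

4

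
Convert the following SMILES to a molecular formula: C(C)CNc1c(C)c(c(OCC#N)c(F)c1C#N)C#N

C14H13FN4O

Heavy atoms from the SMILES: 14 C, 1 F, 4 N, 1 O.
Implicit hydrogens by atom environment:
  6 × C (aromatic): no H
  3 × C: 2 H each → 6
  3 × C: no H
  3 × N: no H
  2 × C: 3 H each → 6
  1 × F: no H
  1 × N: 1 H
  1 × O: no H
  Total hydrogens = 13.
Molecular formula: C14H13FN4O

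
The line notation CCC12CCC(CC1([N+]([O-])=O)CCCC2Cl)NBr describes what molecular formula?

C12H20BrClN2O2

Heavy atoms from the SMILES: 1 Br, 12 C, 1 Cl, 2 N, 2 O.
Implicit hydrogens by atom environment:
  7 × C: 2 H each → 14
  2 × C: 1 H each → 2
  2 × C: no H
  1 × Br: no H
  1 × C: 3 H
  1 × Cl: no H
  1 × N: 1 H
  1 × N (charge +1): no H
  1 × O: no H
  1 × O (charge -1): no H
  Total hydrogens = 20.
Molecular formula: C12H20BrClN2O2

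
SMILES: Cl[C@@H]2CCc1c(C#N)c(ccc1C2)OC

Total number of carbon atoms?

The symbol for carbon appears 12 times in the SMILES. Lowercase c denotes aromatic carbon and counts toward C.

12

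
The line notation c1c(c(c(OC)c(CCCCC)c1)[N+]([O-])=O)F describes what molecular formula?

Heavy atoms from the SMILES: 12 C, 1 F, 1 N, 3 O.
Implicit hydrogens by atom environment:
  4 × C: 2 H each → 8
  4 × C (aromatic): no H
  2 × C: 3 H each → 6
  2 × C (aromatic): 1 H each → 2
  2 × O: no H
  1 × F: no H
  1 × N (charge +1): no H
  1 × O (charge -1): no H
  Total hydrogens = 16.
Molecular formula: C12H16FNO3

C12H16FNO3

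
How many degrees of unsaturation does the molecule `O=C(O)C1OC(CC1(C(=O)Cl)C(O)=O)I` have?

Molecular formula from the SMILES: C7H6ClIO6.
DoU = (2C + 2 + N − H − X)/2 = (2·7 + 2 + 0 − 6 − 2)/2 = 8/2 = 4.
(Structurally: 1 ring(s) + 3 π bond(s) = 4.)

4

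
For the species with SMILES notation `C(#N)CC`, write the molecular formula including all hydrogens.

C3H5N

Heavy atoms from the SMILES: 3 C, 1 N.
Implicit hydrogens by atom environment:
  1 × C: 3 H
  1 × C: 2 H
  1 × C: no H
  1 × N: no H
  Total hydrogens = 5.
Molecular formula: C3H5N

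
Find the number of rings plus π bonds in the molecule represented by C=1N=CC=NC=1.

Molecular formula from the SMILES: C4H4N2.
DoU = (2C + 2 + N − H − X)/2 = (2·4 + 2 + 2 − 4 − 0)/2 = 8/2 = 4.
(Structurally: 1 ring(s) + 3 π bond(s) = 4.)

4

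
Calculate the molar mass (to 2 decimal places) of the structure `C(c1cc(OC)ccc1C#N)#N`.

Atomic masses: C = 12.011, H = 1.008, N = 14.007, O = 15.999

Molecular formula: C9H6N2O.
M = 9×12.011 + 6×1.008 + 2×14.007 + 1×15.999 = 158.16 g/mol.

158.16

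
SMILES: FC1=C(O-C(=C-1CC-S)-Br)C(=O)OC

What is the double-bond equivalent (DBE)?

Molecular formula from the SMILES: C8H8BrFO3S.
DoU = (2C + 2 + N − H − X)/2 = (2·8 + 2 + 0 − 8 − 2)/2 = 8/2 = 4.
(Structurally: 1 ring(s) + 3 π bond(s) = 4.)

4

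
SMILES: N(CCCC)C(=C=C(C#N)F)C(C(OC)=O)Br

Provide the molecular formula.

C11H14BrFN2O2

Heavy atoms from the SMILES: 1 Br, 11 C, 1 F, 2 N, 2 O.
Implicit hydrogens by atom environment:
  5 × C: no H
  3 × C: 2 H each → 6
  2 × C: 3 H each → 6
  2 × O: no H
  1 × Br: no H
  1 × C: 1 H
  1 × F: no H
  1 × N: 1 H
  1 × N: no H
  Total hydrogens = 14.
Molecular formula: C11H14BrFN2O2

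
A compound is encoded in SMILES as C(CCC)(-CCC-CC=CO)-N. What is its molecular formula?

C10H21NO

Heavy atoms from the SMILES: 10 C, 1 N, 1 O.
Implicit hydrogens by atom environment:
  6 × C: 2 H each → 12
  3 × C: 1 H each → 3
  1 × C: 3 H
  1 × N: 2 H
  1 × O: 1 H
  Total hydrogens = 21.
Molecular formula: C10H21NO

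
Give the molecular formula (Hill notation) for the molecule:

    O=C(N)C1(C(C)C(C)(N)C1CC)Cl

Heavy atoms from the SMILES: 9 C, 1 Cl, 2 N, 1 O.
Implicit hydrogens by atom environment:
  3 × C: 3 H each → 9
  3 × C: no H
  2 × C: 1 H each → 2
  2 × N: 2 H each → 4
  1 × C: 2 H
  1 × Cl: no H
  1 × O: no H
  Total hydrogens = 17.
Molecular formula: C9H17ClN2O

C9H17ClN2O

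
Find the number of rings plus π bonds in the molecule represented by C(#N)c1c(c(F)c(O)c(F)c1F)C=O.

Molecular formula from the SMILES: C8H2F3NO2.
DoU = (2C + 2 + N − H − X)/2 = (2·8 + 2 + 1 − 2 − 3)/2 = 14/2 = 7.
(Structurally: 1 ring(s) + 6 π bond(s) = 7.)

7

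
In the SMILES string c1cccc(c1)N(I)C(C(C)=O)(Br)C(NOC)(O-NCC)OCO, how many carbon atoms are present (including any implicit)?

14

The symbol for carbon appears 14 times in the SMILES. Lowercase c denotes aromatic carbon and counts toward C.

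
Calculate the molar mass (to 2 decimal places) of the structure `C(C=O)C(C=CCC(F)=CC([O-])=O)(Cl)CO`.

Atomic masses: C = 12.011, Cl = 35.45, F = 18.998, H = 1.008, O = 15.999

Molecular formula: C10H11ClFO4-.
M = 10×12.011 + 1×35.45 + 1×18.998 + 11×1.008 + 4×15.999 = 249.64 g/mol.

249.64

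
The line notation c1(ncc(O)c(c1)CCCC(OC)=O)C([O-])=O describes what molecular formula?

C11H12NO5-

Heavy atoms from the SMILES: 11 C, 1 N, 5 O.
Implicit hydrogens by atom environment:
  3 × C: 2 H each → 6
  3 × C (aromatic): no H
  3 × O: no H
  2 × C (aromatic): 1 H each → 2
  2 × C: no H
  1 × C: 3 H
  1 × N (aromatic): no H
  1 × O: 1 H
  1 × O (charge -1): no H
  Total hydrogens = 12.
Net charge -1.
Molecular formula: C11H12NO5-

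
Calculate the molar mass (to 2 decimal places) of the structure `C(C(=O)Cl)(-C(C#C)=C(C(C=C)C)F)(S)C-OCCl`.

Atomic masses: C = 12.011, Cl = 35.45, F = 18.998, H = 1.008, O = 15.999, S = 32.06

311.19

Molecular formula: C12H13Cl2FO2S.
M = 12×12.011 + 2×35.45 + 1×18.998 + 13×1.008 + 2×15.999 + 1×32.06 = 311.19 g/mol.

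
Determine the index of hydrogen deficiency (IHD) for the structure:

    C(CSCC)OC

0

Molecular formula from the SMILES: C5H12OS.
DoU = (2C + 2 + N − H − X)/2 = (2·5 + 2 + 0 − 12 − 0)/2 = 0/2 = 0.
(Structurally: 0 ring(s) + 0 π bond(s) = 0.)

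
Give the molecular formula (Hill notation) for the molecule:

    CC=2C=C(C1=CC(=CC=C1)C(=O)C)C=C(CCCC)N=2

Heavy atoms from the SMILES: 18 C, 1 N, 1 O.
Implicit hydrogens by atom environment:
  6 × C (aromatic): 1 H each → 6
  5 × C (aromatic): no H
  3 × C: 3 H each → 9
  3 × C: 2 H each → 6
  1 × C: no H
  1 × N (aromatic): no H
  1 × O: no H
  Total hydrogens = 21.
Molecular formula: C18H21NO

C18H21NO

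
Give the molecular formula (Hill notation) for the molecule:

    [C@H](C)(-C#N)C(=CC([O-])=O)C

Heavy atoms from the SMILES: 7 C, 1 N, 2 O.
Implicit hydrogens by atom environment:
  3 × C: no H
  2 × C: 3 H each → 6
  2 × C: 1 H each → 2
  1 × N: no H
  1 × O: no H
  1 × O (charge -1): no H
  Total hydrogens = 8.
Net charge -1.
Molecular formula: C7H8NO2-

C7H8NO2-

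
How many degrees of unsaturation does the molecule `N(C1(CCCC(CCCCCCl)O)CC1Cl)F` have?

1

Molecular formula from the SMILES: C12H22Cl2FNO.
DoU = (2C + 2 + N − H − X)/2 = (2·12 + 2 + 1 − 22 − 3)/2 = 2/2 = 1.
(Structurally: 1 ring(s) + 0 π bond(s) = 1.)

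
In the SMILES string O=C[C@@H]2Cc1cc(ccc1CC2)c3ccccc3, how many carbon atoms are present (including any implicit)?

17

The symbol for carbon appears 17 times in the SMILES. Lowercase c denotes aromatic carbon and counts toward C.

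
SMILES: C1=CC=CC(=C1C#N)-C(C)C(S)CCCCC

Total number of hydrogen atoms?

21

Hydrogens are implicit in SMILES; fill each atom to its normal valence:
  4 × C: 2 H each → 8
  4 × C (aromatic): 1 H each → 4
  2 × C: 3 H each → 6
  2 × C: 1 H each → 2
  2 × C (aromatic): no H
  1 × C: no H
  1 × N: no H
  1 × S: 1 H
  Total hydrogens = 21.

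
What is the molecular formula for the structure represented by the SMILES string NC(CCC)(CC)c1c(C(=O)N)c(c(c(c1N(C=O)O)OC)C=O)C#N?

C17H22N4O5

Heavy atoms from the SMILES: 17 C, 4 N, 5 O.
Implicit hydrogens by atom environment:
  6 × C (aromatic): no H
  4 × O: no H
  3 × C: 3 H each → 9
  3 × C: 2 H each → 6
  3 × C: no H
  2 × C: 1 H each → 2
  2 × N: 2 H each → 4
  2 × N: no H
  1 × O: 1 H
  Total hydrogens = 22.
Molecular formula: C17H22N4O5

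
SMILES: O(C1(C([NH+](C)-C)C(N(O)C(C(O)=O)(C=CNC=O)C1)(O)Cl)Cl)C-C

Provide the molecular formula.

C13H22Cl2N3O6+

Heavy atoms from the SMILES: 13 C, 2 Cl, 3 N, 6 O.
Implicit hydrogens by atom environment:
  4 × C: 1 H each → 4
  4 × C: no H
  3 × C: 3 H each → 9
  3 × O: 1 H each → 3
  3 × O: no H
  2 × C: 2 H each → 4
  2 × Cl: no H
  1 × N (charge +1): 1 H
  1 × N: 1 H
  1 × N: no H
  Total hydrogens = 22.
Net charge +1.
Molecular formula: C13H22Cl2N3O6+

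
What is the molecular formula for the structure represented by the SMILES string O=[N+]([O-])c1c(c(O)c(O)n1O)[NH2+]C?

C5H8N3O5+

Heavy atoms from the SMILES: 5 C, 3 N, 5 O.
Implicit hydrogens by atom environment:
  4 × C (aromatic): no H
  3 × O: 1 H each → 3
  1 × C: 3 H
  1 × N (charge +1): 2 H
  1 × N (aromatic): no H
  1 × N (charge +1): no H
  1 × O: no H
  1 × O (charge -1): no H
  Total hydrogens = 8.
Net charge +1.
Molecular formula: C5H8N3O5+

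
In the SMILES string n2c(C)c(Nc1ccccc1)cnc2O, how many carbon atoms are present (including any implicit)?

The symbol for carbon appears 11 times in the SMILES. Lowercase c denotes aromatic carbon and counts toward C.

11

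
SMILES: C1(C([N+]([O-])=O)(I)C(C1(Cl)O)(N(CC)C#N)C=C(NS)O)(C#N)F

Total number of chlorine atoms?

1

The symbol for chlorine appears 1 time in the SMILES.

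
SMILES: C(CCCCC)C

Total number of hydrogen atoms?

16

Hydrogens are implicit in SMILES; fill each atom to its normal valence:
  5 × C: 2 H each → 10
  2 × C: 3 H each → 6
  Total hydrogens = 16.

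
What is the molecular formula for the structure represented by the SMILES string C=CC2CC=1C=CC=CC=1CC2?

C12H14

Heavy atoms from the SMILES: 12 C.
Implicit hydrogens by atom environment:
  4 × C: 2 H each → 8
  4 × C (aromatic): 1 H each → 4
  2 × C: 1 H each → 2
  2 × C (aromatic): no H
  Total hydrogens = 14.
Molecular formula: C12H14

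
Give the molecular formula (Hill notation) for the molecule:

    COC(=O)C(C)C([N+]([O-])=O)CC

C7H13NO4

Heavy atoms from the SMILES: 7 C, 1 N, 4 O.
Implicit hydrogens by atom environment:
  3 × C: 3 H each → 9
  3 × O: no H
  2 × C: 1 H each → 2
  1 × C: 2 H
  1 × C: no H
  1 × N (charge +1): no H
  1 × O (charge -1): no H
  Total hydrogens = 13.
Molecular formula: C7H13NO4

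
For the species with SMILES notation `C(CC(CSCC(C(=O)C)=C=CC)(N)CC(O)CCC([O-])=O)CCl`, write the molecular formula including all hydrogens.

Heavy atoms from the SMILES: 17 C, 1 Cl, 1 N, 4 O, 1 S.
Implicit hydrogens by atom environment:
  8 × C: 2 H each → 16
  5 × C: no H
  2 × C: 3 H each → 6
  2 × C: 1 H each → 2
  2 × O: no H
  1 × Cl: no H
  1 × N: 2 H
  1 × O: 1 H
  1 × O (charge -1): no H
  1 × S: no H
  Total hydrogens = 27.
Net charge -1.
Molecular formula: C17H27ClNO4S-

C17H27ClNO4S-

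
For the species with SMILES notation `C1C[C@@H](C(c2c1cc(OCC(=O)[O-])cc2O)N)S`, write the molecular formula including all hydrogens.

Heavy atoms from the SMILES: 12 C, 1 N, 4 O, 1 S.
Implicit hydrogens by atom environment:
  4 × C (aromatic): no H
  3 × C: 2 H each → 6
  2 × C (aromatic): 1 H each → 2
  2 × C: 1 H each → 2
  2 × O: no H
  1 × C: no H
  1 × N: 2 H
  1 × O: 1 H
  1 × O (charge -1): no H
  1 × S: 1 H
  Total hydrogens = 14.
Net charge -1.
Molecular formula: C12H14NO4S-

C12H14NO4S-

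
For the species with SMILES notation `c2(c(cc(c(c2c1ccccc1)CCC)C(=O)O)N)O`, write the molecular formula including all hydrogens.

C16H17NO3

Heavy atoms from the SMILES: 16 C, 1 N, 3 O.
Implicit hydrogens by atom environment:
  6 × C (aromatic): 1 H each → 6
  6 × C (aromatic): no H
  2 × C: 2 H each → 4
  2 × O: 1 H each → 2
  1 × C: 3 H
  1 × C: no H
  1 × N: 2 H
  1 × O: no H
  Total hydrogens = 17.
Molecular formula: C16H17NO3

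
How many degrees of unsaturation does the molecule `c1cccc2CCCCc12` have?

Molecular formula from the SMILES: C10H12.
DoU = (2C + 2 + N − H − X)/2 = (2·10 + 2 + 0 − 12 − 0)/2 = 10/2 = 5.
(Structurally: 2 ring(s) + 3 π bond(s) = 5.)

5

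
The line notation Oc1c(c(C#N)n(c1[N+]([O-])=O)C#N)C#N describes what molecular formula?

C7HN5O3

Heavy atoms from the SMILES: 7 C, 5 N, 3 O.
Implicit hydrogens by atom environment:
  4 × C (aromatic): no H
  3 × C: no H
  3 × N: no H
  1 × N (aromatic): no H
  1 × N (charge +1): no H
  1 × O: 1 H
  1 × O: no H
  1 × O (charge -1): no H
  Total hydrogens = 1.
Molecular formula: C7HN5O3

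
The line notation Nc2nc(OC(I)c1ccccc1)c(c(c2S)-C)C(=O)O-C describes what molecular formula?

C15H15IN2O3S

Heavy atoms from the SMILES: 15 C, 1 I, 2 N, 3 O, 1 S.
Implicit hydrogens by atom environment:
  6 × C (aromatic): no H
  5 × C (aromatic): 1 H each → 5
  3 × O: no H
  2 × C: 3 H each → 6
  1 × C: 1 H
  1 × C: no H
  1 × I: no H
  1 × N: 2 H
  1 × N (aromatic): no H
  1 × S: 1 H
  Total hydrogens = 15.
Molecular formula: C15H15IN2O3S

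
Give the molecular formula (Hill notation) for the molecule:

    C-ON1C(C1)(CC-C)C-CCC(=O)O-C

Heavy atoms from the SMILES: 11 C, 1 N, 3 O.
Implicit hydrogens by atom environment:
  6 × C: 2 H each → 12
  3 × C: 3 H each → 9
  3 × O: no H
  2 × C: no H
  1 × N: no H
  Total hydrogens = 21.
Molecular formula: C11H21NO3

C11H21NO3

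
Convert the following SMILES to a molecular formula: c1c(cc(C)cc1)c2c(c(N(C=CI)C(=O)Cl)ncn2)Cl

Heavy atoms from the SMILES: 14 C, 2 Cl, 1 I, 3 N, 1 O.
Implicit hydrogens by atom environment:
  5 × C (aromatic): 1 H each → 5
  5 × C (aromatic): no H
  2 × C: 1 H each → 2
  2 × Cl: no H
  2 × N (aromatic): no H
  1 × C: 3 H
  1 × C: no H
  1 × I: no H
  1 × N: no H
  1 × O: no H
  Total hydrogens = 10.
Molecular formula: C14H10Cl2IN3O

C14H10Cl2IN3O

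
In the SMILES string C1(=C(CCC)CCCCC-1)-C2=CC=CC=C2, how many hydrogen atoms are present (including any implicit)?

22

Hydrogens are implicit in SMILES; fill each atom to its normal valence:
  7 × C: 2 H each → 14
  5 × C (aromatic): 1 H each → 5
  2 × C: no H
  1 × C: 3 H
  1 × C (aromatic): no H
  Total hydrogens = 22.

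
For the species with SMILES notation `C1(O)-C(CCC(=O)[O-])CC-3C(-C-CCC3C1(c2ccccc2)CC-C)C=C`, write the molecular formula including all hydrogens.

Heavy atoms from the SMILES: 24 C, 3 O.
Implicit hydrogens by atom environment:
  9 × C: 2 H each → 18
  6 × C: 1 H each → 6
  5 × C (aromatic): 1 H each → 5
  2 × C: no H
  1 × C: 3 H
  1 × C (aromatic): no H
  1 × O: 1 H
  1 × O: no H
  1 × O (charge -1): no H
  Total hydrogens = 33.
Net charge -1.
Molecular formula: C24H33O3-

C24H33O3-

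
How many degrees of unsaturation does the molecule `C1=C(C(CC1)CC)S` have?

2

Molecular formula from the SMILES: C7H12S.
DoU = (2C + 2 + N − H − X)/2 = (2·7 + 2 + 0 − 12 − 0)/2 = 4/2 = 2.
(Structurally: 1 ring(s) + 1 π bond(s) = 2.)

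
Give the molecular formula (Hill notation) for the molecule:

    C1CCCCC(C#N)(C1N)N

C8H15N3

Heavy atoms from the SMILES: 8 C, 3 N.
Implicit hydrogens by atom environment:
  5 × C: 2 H each → 10
  2 × C: no H
  2 × N: 2 H each → 4
  1 × C: 1 H
  1 × N: no H
  Total hydrogens = 15.
Molecular formula: C8H15N3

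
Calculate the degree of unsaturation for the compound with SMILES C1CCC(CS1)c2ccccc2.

Molecular formula from the SMILES: C11H14S.
DoU = (2C + 2 + N − H − X)/2 = (2·11 + 2 + 0 − 14 − 0)/2 = 10/2 = 5.
(Structurally: 2 ring(s) + 3 π bond(s) = 5.)

5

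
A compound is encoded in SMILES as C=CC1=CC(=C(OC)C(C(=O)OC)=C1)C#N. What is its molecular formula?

Heavy atoms from the SMILES: 12 C, 1 N, 3 O.
Implicit hydrogens by atom environment:
  4 × C (aromatic): no H
  3 × O: no H
  2 × C: 3 H each → 6
  2 × C (aromatic): 1 H each → 2
  2 × C: no H
  1 × C: 2 H
  1 × C: 1 H
  1 × N: no H
  Total hydrogens = 11.
Molecular formula: C12H11NO3

C12H11NO3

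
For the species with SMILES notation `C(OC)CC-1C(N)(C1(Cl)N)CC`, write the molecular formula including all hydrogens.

C8H17ClN2O

Heavy atoms from the SMILES: 8 C, 1 Cl, 2 N, 1 O.
Implicit hydrogens by atom environment:
  3 × C: 2 H each → 6
  2 × C: 3 H each → 6
  2 × C: no H
  2 × N: 2 H each → 4
  1 × C: 1 H
  1 × Cl: no H
  1 × O: no H
  Total hydrogens = 17.
Molecular formula: C8H17ClN2O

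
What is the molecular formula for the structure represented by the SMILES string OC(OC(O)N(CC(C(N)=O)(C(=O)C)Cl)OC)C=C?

C10H17ClN2O6

Heavy atoms from the SMILES: 10 C, 1 Cl, 2 N, 6 O.
Implicit hydrogens by atom environment:
  4 × O: no H
  3 × C: 1 H each → 3
  3 × C: no H
  2 × C: 3 H each → 6
  2 × C: 2 H each → 4
  2 × O: 1 H each → 2
  1 × Cl: no H
  1 × N: 2 H
  1 × N: no H
  Total hydrogens = 17.
Molecular formula: C10H17ClN2O6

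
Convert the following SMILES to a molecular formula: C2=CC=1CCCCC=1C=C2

Heavy atoms from the SMILES: 10 C.
Implicit hydrogens by atom environment:
  4 × C: 2 H each → 8
  4 × C (aromatic): 1 H each → 4
  2 × C (aromatic): no H
  Total hydrogens = 12.
Molecular formula: C10H12

C10H12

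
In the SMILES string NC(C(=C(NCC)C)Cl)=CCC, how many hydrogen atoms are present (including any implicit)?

17

Hydrogens are implicit in SMILES; fill each atom to its normal valence:
  3 × C: 3 H each → 9
  3 × C: no H
  2 × C: 2 H each → 4
  1 × C: 1 H
  1 × Cl: no H
  1 × N: 2 H
  1 × N: 1 H
  Total hydrogens = 17.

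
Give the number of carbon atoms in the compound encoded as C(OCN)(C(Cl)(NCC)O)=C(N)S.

6

The symbol for carbon appears 6 times in the SMILES. (Cl is a single chlorine, not C + l.)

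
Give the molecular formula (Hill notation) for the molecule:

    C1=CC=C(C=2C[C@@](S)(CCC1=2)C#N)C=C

C13H13NS

Heavy atoms from the SMILES: 13 C, 1 N, 1 S.
Implicit hydrogens by atom environment:
  4 × C: 2 H each → 8
  3 × C (aromatic): 1 H each → 3
  3 × C (aromatic): no H
  2 × C: no H
  1 × C: 1 H
  1 × N: no H
  1 × S: 1 H
  Total hydrogens = 13.
Molecular formula: C13H13NS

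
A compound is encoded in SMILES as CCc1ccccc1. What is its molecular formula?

Heavy atoms from the SMILES: 8 C.
Implicit hydrogens by atom environment:
  5 × C (aromatic): 1 H each → 5
  1 × C: 3 H
  1 × C: 2 H
  1 × C (aromatic): no H
  Total hydrogens = 10.
Molecular formula: C8H10

C8H10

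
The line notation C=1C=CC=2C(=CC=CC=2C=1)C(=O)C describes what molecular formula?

Heavy atoms from the SMILES: 12 C, 1 O.
Implicit hydrogens by atom environment:
  7 × C (aromatic): 1 H each → 7
  3 × C (aromatic): no H
  1 × C: 3 H
  1 × C: no H
  1 × O: no H
  Total hydrogens = 10.
Molecular formula: C12H10O

C12H10O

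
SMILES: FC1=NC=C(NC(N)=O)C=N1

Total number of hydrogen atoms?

5

Hydrogens are implicit in SMILES; fill each atom to its normal valence:
  2 × C (aromatic): 1 H each → 2
  2 × C (aromatic): no H
  2 × N (aromatic): no H
  1 × C: no H
  1 × F: no H
  1 × N: 2 H
  1 × N: 1 H
  1 × O: no H
  Total hydrogens = 5.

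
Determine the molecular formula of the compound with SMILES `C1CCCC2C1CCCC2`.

C10H18

Heavy atoms from the SMILES: 10 C.
Implicit hydrogens by atom environment:
  8 × C: 2 H each → 16
  2 × C: 1 H each → 2
  Total hydrogens = 18.
Molecular formula: C10H18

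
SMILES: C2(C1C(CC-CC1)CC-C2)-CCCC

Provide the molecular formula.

C14H26

Heavy atoms from the SMILES: 14 C.
Implicit hydrogens by atom environment:
  10 × C: 2 H each → 20
  3 × C: 1 H each → 3
  1 × C: 3 H
  Total hydrogens = 26.
Molecular formula: C14H26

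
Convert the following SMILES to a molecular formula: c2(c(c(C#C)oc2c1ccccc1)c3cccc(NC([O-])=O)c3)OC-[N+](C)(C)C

C23H22N2O4

Heavy atoms from the SMILES: 23 C, 2 N, 4 O.
Implicit hydrogens by atom environment:
  9 × C (aromatic): 1 H each → 9
  7 × C (aromatic): no H
  3 × C: 3 H each → 9
  2 × C: no H
  2 × O: no H
  1 × C: 2 H
  1 × C: 1 H
  1 × N: 1 H
  1 × N (charge +1): no H
  1 × O (aromatic): no H
  1 × O (charge -1): no H
  Total hydrogens = 22.
Molecular formula: C23H22N2O4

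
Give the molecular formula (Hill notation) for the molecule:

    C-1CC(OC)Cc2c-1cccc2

C11H14O

Heavy atoms from the SMILES: 11 C, 1 O.
Implicit hydrogens by atom environment:
  4 × C (aromatic): 1 H each → 4
  3 × C: 2 H each → 6
  2 × C (aromatic): no H
  1 × C: 3 H
  1 × C: 1 H
  1 × O: no H
  Total hydrogens = 14.
Molecular formula: C11H14O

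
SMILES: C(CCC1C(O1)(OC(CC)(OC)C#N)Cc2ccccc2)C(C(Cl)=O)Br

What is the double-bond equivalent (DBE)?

Molecular formula from the SMILES: C19H23BrClNO4.
DoU = (2C + 2 + N − H − X)/2 = (2·19 + 2 + 1 − 23 − 2)/2 = 16/2 = 8.
(Structurally: 2 ring(s) + 6 π bond(s) = 8.)

8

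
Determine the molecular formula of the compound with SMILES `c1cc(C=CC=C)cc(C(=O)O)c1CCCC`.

C15H18O2

Heavy atoms from the SMILES: 15 C, 2 O.
Implicit hydrogens by atom environment:
  4 × C: 2 H each → 8
  3 × C (aromatic): 1 H each → 3
  3 × C: 1 H each → 3
  3 × C (aromatic): no H
  1 × C: 3 H
  1 × C: no H
  1 × O: 1 H
  1 × O: no H
  Total hydrogens = 18.
Molecular formula: C15H18O2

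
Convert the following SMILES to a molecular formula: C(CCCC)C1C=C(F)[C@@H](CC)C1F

Heavy atoms from the SMILES: 12 C, 2 F.
Implicit hydrogens by atom environment:
  5 × C: 2 H each → 10
  4 × C: 1 H each → 4
  2 × C: 3 H each → 6
  2 × F: no H
  1 × C: no H
  Total hydrogens = 20.
Molecular formula: C12H20F2

C12H20F2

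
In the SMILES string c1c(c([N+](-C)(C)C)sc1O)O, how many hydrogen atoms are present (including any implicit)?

Hydrogens are implicit in SMILES; fill each atom to its normal valence:
  3 × C: 3 H each → 9
  3 × C (aromatic): no H
  2 × O: 1 H each → 2
  1 × C (aromatic): 1 H
  1 × N (charge +1): no H
  1 × S (aromatic): no H
  Total hydrogens = 12.

12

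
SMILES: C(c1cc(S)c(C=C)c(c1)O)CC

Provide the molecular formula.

Heavy atoms from the SMILES: 11 C, 1 O, 1 S.
Implicit hydrogens by atom environment:
  4 × C (aromatic): no H
  3 × C: 2 H each → 6
  2 × C (aromatic): 1 H each → 2
  1 × C: 3 H
  1 × C: 1 H
  1 × O: 1 H
  1 × S: 1 H
  Total hydrogens = 14.
Molecular formula: C11H14OS

C11H14OS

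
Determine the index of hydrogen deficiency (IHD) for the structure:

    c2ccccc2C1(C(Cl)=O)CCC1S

Molecular formula from the SMILES: C11H11ClOS.
DoU = (2C + 2 + N − H − X)/2 = (2·11 + 2 + 0 − 11 − 1)/2 = 12/2 = 6.
(Structurally: 2 ring(s) + 4 π bond(s) = 6.)

6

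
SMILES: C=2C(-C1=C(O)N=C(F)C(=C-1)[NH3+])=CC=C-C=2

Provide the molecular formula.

C11H10FN2O+

Heavy atoms from the SMILES: 11 C, 1 F, 2 N, 1 O.
Implicit hydrogens by atom environment:
  6 × C (aromatic): 1 H each → 6
  5 × C (aromatic): no H
  1 × F: no H
  1 × N (charge +1): 3 H
  1 × N (aromatic): no H
  1 × O: 1 H
  Total hydrogens = 10.
Net charge +1.
Molecular formula: C11H10FN2O+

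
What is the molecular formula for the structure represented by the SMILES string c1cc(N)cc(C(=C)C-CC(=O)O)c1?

C11H13NO2

Heavy atoms from the SMILES: 11 C, 1 N, 2 O.
Implicit hydrogens by atom environment:
  4 × C (aromatic): 1 H each → 4
  3 × C: 2 H each → 6
  2 × C: no H
  2 × C (aromatic): no H
  1 × N: 2 H
  1 × O: 1 H
  1 × O: no H
  Total hydrogens = 13.
Molecular formula: C11H13NO2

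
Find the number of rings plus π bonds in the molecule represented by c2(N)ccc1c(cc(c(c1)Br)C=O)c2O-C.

8

Molecular formula from the SMILES: C12H10BrNO2.
DoU = (2C + 2 + N − H − X)/2 = (2·12 + 2 + 1 − 10 − 1)/2 = 16/2 = 8.
(Structurally: 2 ring(s) + 6 π bond(s) = 8.)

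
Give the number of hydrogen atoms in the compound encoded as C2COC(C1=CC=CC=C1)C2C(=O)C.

Hydrogens are implicit in SMILES; fill each atom to its normal valence:
  5 × C (aromatic): 1 H each → 5
  2 × C: 2 H each → 4
  2 × C: 1 H each → 2
  2 × O: no H
  1 × C: 3 H
  1 × C (aromatic): no H
  1 × C: no H
  Total hydrogens = 14.

14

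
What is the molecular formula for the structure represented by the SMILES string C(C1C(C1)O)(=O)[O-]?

C4H5O3-

Heavy atoms from the SMILES: 4 C, 3 O.
Implicit hydrogens by atom environment:
  2 × C: 1 H each → 2
  1 × C: 2 H
  1 × C: no H
  1 × O: 1 H
  1 × O: no H
  1 × O (charge -1): no H
  Total hydrogens = 5.
Net charge -1.
Molecular formula: C4H5O3-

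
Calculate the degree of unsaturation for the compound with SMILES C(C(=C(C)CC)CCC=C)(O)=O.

Molecular formula from the SMILES: C10H16O2.
DoU = (2C + 2 + N − H − X)/2 = (2·10 + 2 + 0 − 16 − 0)/2 = 6/2 = 3.
(Structurally: 0 ring(s) + 3 π bond(s) = 3.)

3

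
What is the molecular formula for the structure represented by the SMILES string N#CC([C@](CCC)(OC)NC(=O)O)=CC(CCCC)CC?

C16H28N2O3

Heavy atoms from the SMILES: 16 C, 2 N, 3 O.
Implicit hydrogens by atom environment:
  6 × C: 2 H each → 12
  4 × C: 3 H each → 12
  4 × C: no H
  2 × C: 1 H each → 2
  2 × O: no H
  1 × N: 1 H
  1 × N: no H
  1 × O: 1 H
  Total hydrogens = 28.
Molecular formula: C16H28N2O3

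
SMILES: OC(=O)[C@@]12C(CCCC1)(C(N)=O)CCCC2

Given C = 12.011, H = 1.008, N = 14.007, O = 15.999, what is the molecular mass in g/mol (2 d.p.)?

Molecular formula: C12H19NO3.
M = 12×12.011 + 19×1.008 + 1×14.007 + 3×15.999 = 225.29 g/mol.

225.29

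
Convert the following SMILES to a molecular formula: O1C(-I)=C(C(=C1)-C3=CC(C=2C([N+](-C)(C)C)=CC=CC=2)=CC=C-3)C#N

C20H18IN2O+

Heavy atoms from the SMILES: 20 C, 1 I, 2 N, 1 O.
Implicit hydrogens by atom environment:
  9 × C (aromatic): 1 H each → 9
  7 × C (aromatic): no H
  3 × C: 3 H each → 9
  1 × C: no H
  1 × I: no H
  1 × N: no H
  1 × N (charge +1): no H
  1 × O (aromatic): no H
  Total hydrogens = 18.
Net charge +1.
Molecular formula: C20H18IN2O+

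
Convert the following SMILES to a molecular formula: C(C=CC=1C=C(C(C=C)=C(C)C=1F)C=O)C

Heavy atoms from the SMILES: 14 C, 1 F, 1 O.
Implicit hydrogens by atom environment:
  5 × C (aromatic): no H
  4 × C: 1 H each → 4
  2 × C: 3 H each → 6
  2 × C: 2 H each → 4
  1 × C (aromatic): 1 H
  1 × F: no H
  1 × O: no H
  Total hydrogens = 15.
Molecular formula: C14H15FO

C14H15FO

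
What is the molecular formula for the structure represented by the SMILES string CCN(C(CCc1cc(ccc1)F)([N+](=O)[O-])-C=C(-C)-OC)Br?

C15H20BrFN2O3

Heavy atoms from the SMILES: 1 Br, 15 C, 1 F, 2 N, 3 O.
Implicit hydrogens by atom environment:
  4 × C (aromatic): 1 H each → 4
  3 × C: 3 H each → 9
  3 × C: 2 H each → 6
  2 × C: no H
  2 × C (aromatic): no H
  2 × O: no H
  1 × Br: no H
  1 × C: 1 H
  1 × F: no H
  1 × N: no H
  1 × N (charge +1): no H
  1 × O (charge -1): no H
  Total hydrogens = 20.
Molecular formula: C15H20BrFN2O3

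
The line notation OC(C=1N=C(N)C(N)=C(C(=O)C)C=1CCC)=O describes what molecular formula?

Heavy atoms from the SMILES: 11 C, 3 N, 3 O.
Implicit hydrogens by atom environment:
  5 × C (aromatic): no H
  2 × C: 3 H each → 6
  2 × C: 2 H each → 4
  2 × C: no H
  2 × N: 2 H each → 4
  2 × O: no H
  1 × N (aromatic): no H
  1 × O: 1 H
  Total hydrogens = 15.
Molecular formula: C11H15N3O3

C11H15N3O3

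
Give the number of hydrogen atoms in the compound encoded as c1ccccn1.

Hydrogens are implicit in SMILES; fill each atom to its normal valence:
  5 × C (aromatic): 1 H each → 5
  1 × N (aromatic): no H
  Total hydrogens = 5.

5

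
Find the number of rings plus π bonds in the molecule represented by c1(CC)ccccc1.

4

Molecular formula from the SMILES: C8H10.
DoU = (2C + 2 + N − H − X)/2 = (2·8 + 2 + 0 − 10 − 0)/2 = 8/2 = 4.
(Structurally: 1 ring(s) + 3 π bond(s) = 4.)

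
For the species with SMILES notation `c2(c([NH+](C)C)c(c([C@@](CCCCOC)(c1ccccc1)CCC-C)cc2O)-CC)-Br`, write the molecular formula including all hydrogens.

Heavy atoms from the SMILES: 1 Br, 26 C, 1 N, 2 O.
Implicit hydrogens by atom environment:
  8 × C: 2 H each → 16
  6 × C (aromatic): 1 H each → 6
  6 × C (aromatic): no H
  5 × C: 3 H each → 15
  1 × Br: no H
  1 × C: no H
  1 × N (charge +1): 1 H
  1 × O: 1 H
  1 × O: no H
  Total hydrogens = 39.
Net charge +1.
Molecular formula: C26H39BrNO2+

C26H39BrNO2+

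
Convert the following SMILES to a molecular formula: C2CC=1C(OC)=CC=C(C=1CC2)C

Heavy atoms from the SMILES: 12 C, 1 O.
Implicit hydrogens by atom environment:
  4 × C: 2 H each → 8
  4 × C (aromatic): no H
  2 × C: 3 H each → 6
  2 × C (aromatic): 1 H each → 2
  1 × O: no H
  Total hydrogens = 16.
Molecular formula: C12H16O

C12H16O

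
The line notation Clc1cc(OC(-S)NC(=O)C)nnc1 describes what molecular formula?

C7H8ClN3O2S

Heavy atoms from the SMILES: 7 C, 1 Cl, 3 N, 2 O, 1 S.
Implicit hydrogens by atom environment:
  2 × C (aromatic): 1 H each → 2
  2 × C (aromatic): no H
  2 × N (aromatic): no H
  2 × O: no H
  1 × C: 3 H
  1 × C: 1 H
  1 × C: no H
  1 × Cl: no H
  1 × N: 1 H
  1 × S: 1 H
  Total hydrogens = 8.
Molecular formula: C7H8ClN3O2S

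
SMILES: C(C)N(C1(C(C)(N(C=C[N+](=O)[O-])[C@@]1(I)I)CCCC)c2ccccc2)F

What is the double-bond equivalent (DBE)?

7

Molecular formula from the SMILES: C18H24FI2N3O2.
DoU = (2C + 2 + N − H − X)/2 = (2·18 + 2 + 3 − 24 − 3)/2 = 14/2 = 7.
(Structurally: 2 ring(s) + 5 π bond(s) = 7.)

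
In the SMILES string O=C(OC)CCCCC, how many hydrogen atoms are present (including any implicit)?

14

Hydrogens are implicit in SMILES; fill each atom to its normal valence:
  4 × C: 2 H each → 8
  2 × C: 3 H each → 6
  2 × O: no H
  1 × C: no H
  Total hydrogens = 14.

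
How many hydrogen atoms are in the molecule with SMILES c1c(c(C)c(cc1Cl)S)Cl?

Hydrogens are implicit in SMILES; fill each atom to its normal valence:
  4 × C (aromatic): no H
  2 × C (aromatic): 1 H each → 2
  2 × Cl: no H
  1 × C: 3 H
  1 × S: 1 H
  Total hydrogens = 6.

6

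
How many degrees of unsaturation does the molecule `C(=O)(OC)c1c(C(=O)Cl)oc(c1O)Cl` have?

5

Molecular formula from the SMILES: C7H4Cl2O5.
DoU = (2C + 2 + N − H − X)/2 = (2·7 + 2 + 0 − 4 − 2)/2 = 10/2 = 5.
(Structurally: 1 ring(s) + 4 π bond(s) = 5.)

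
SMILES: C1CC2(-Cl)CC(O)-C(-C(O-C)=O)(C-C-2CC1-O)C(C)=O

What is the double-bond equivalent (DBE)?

Molecular formula from the SMILES: C14H21ClO5.
DoU = (2C + 2 + N − H − X)/2 = (2·14 + 2 + 0 − 21 − 1)/2 = 8/2 = 4.
(Structurally: 2 ring(s) + 2 π bond(s) = 4.)

4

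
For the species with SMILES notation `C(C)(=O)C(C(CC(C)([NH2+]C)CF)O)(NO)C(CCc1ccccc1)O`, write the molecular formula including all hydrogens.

C18H30FN2O4+

Heavy atoms from the SMILES: 18 C, 1 F, 2 N, 4 O.
Implicit hydrogens by atom environment:
  5 × C (aromatic): 1 H each → 5
  4 × C: 2 H each → 8
  3 × C: 3 H each → 9
  3 × C: no H
  3 × O: 1 H each → 3
  2 × C: 1 H each → 2
  1 × C (aromatic): no H
  1 × F: no H
  1 × N (charge +1): 2 H
  1 × N: 1 H
  1 × O: no H
  Total hydrogens = 30.
Net charge +1.
Molecular formula: C18H30FN2O4+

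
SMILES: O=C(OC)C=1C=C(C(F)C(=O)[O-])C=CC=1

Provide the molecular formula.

Heavy atoms from the SMILES: 10 C, 1 F, 4 O.
Implicit hydrogens by atom environment:
  4 × C (aromatic): 1 H each → 4
  3 × O: no H
  2 × C (aromatic): no H
  2 × C: no H
  1 × C: 3 H
  1 × C: 1 H
  1 × F: no H
  1 × O (charge -1): no H
  Total hydrogens = 8.
Net charge -1.
Molecular formula: C10H8FO4-

C10H8FO4-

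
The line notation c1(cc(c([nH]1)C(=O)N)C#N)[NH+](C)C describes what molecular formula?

Heavy atoms from the SMILES: 8 C, 4 N, 1 O.
Implicit hydrogens by atom environment:
  3 × C (aromatic): no H
  2 × C: 3 H each → 6
  2 × C: no H
  1 × C (aromatic): 1 H
  1 × N: 2 H
  1 × N (aromatic): 1 H
  1 × N (charge +1): 1 H
  1 × N: no H
  1 × O: no H
  Total hydrogens = 11.
Net charge +1.
Molecular formula: C8H11N4O+

C8H11N4O+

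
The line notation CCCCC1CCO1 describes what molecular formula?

C7H14O

Heavy atoms from the SMILES: 7 C, 1 O.
Implicit hydrogens by atom environment:
  5 × C: 2 H each → 10
  1 × C: 3 H
  1 × C: 1 H
  1 × O: no H
  Total hydrogens = 14.
Molecular formula: C7H14O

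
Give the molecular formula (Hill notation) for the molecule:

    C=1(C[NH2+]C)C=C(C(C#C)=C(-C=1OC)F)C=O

C12H13FNO2+

Heavy atoms from the SMILES: 12 C, 1 F, 1 N, 2 O.
Implicit hydrogens by atom environment:
  5 × C (aromatic): no H
  2 × C: 3 H each → 6
  2 × C: 1 H each → 2
  2 × O: no H
  1 × C: 2 H
  1 × C (aromatic): 1 H
  1 × C: no H
  1 × F: no H
  1 × N (charge +1): 2 H
  Total hydrogens = 13.
Net charge +1.
Molecular formula: C12H13FNO2+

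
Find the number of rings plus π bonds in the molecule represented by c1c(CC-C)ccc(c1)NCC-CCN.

4

Molecular formula from the SMILES: C13H22N2.
DoU = (2C + 2 + N − H − X)/2 = (2·13 + 2 + 2 − 22 − 0)/2 = 8/2 = 4.
(Structurally: 1 ring(s) + 3 π bond(s) = 4.)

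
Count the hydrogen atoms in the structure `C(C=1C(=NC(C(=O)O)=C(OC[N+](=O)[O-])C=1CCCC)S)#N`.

13

Hydrogens are implicit in SMILES; fill each atom to its normal valence:
  5 × C (aromatic): no H
  4 × C: 2 H each → 8
  3 × O: no H
  2 × C: no H
  1 × C: 3 H
  1 × N (aromatic): no H
  1 × N (charge +1): no H
  1 × N: no H
  1 × O: 1 H
  1 × O (charge -1): no H
  1 × S: 1 H
  Total hydrogens = 13.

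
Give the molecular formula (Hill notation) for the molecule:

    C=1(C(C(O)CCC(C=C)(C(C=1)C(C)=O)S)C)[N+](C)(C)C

Heavy atoms from the SMILES: 16 C, 1 N, 2 O, 1 S.
Implicit hydrogens by atom environment:
  5 × C: 3 H each → 15
  5 × C: 1 H each → 5
  3 × C: 2 H each → 6
  3 × C: no H
  1 × N (charge +1): no H
  1 × O: 1 H
  1 × O: no H
  1 × S: 1 H
  Total hydrogens = 28.
Net charge +1.
Molecular formula: C16H28NO2S+

C16H28NO2S+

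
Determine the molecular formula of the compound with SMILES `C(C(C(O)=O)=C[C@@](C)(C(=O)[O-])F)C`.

C8H10FO4-

Heavy atoms from the SMILES: 8 C, 1 F, 4 O.
Implicit hydrogens by atom environment:
  4 × C: no H
  2 × C: 3 H each → 6
  2 × O: no H
  1 × C: 2 H
  1 × C: 1 H
  1 × F: no H
  1 × O: 1 H
  1 × O (charge -1): no H
  Total hydrogens = 10.
Net charge -1.
Molecular formula: C8H10FO4-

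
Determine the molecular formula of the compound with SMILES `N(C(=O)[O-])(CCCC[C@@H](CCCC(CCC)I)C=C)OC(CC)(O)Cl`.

Heavy atoms from the SMILES: 18 C, 1 Cl, 1 I, 1 N, 4 O.
Implicit hydrogens by atom environment:
  11 × C: 2 H each → 22
  3 × C: 1 H each → 3
  2 × C: 3 H each → 6
  2 × C: no H
  2 × O: no H
  1 × Cl: no H
  1 × I: no H
  1 × N: no H
  1 × O: 1 H
  1 × O (charge -1): no H
  Total hydrogens = 32.
Net charge -1.
Molecular formula: C18H32ClINO4-

C18H32ClINO4-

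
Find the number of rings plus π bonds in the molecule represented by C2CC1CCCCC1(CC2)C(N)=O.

Molecular formula from the SMILES: C11H19NO.
DoU = (2C + 2 + N − H − X)/2 = (2·11 + 2 + 1 − 19 − 0)/2 = 6/2 = 3.
(Structurally: 2 ring(s) + 1 π bond(s) = 3.)

3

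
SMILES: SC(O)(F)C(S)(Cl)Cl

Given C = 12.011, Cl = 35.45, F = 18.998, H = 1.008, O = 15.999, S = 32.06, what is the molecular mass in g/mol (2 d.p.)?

Molecular formula: C2H3Cl2FOS2.
M = 2×12.011 + 2×35.45 + 1×18.998 + 3×1.008 + 1×15.999 + 2×32.06 = 197.06 g/mol.

197.06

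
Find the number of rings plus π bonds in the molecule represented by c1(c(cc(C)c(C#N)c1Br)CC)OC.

Molecular formula from the SMILES: C11H12BrNO.
DoU = (2C + 2 + N − H − X)/2 = (2·11 + 2 + 1 − 12 − 1)/2 = 12/2 = 6.
(Structurally: 1 ring(s) + 5 π bond(s) = 6.)

6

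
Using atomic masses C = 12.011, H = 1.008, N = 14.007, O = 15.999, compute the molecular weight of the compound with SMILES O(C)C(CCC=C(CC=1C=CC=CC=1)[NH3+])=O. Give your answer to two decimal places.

Molecular formula: C13H18NO2+.
M = 13×12.011 + 18×1.008 + 1×14.007 + 2×15.999 = 220.29 g/mol.

220.29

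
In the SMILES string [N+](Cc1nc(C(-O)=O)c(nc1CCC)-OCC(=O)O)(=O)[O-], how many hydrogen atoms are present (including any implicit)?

13

Hydrogens are implicit in SMILES; fill each atom to its normal valence:
  4 × C: 2 H each → 8
  4 × C (aromatic): no H
  4 × O: no H
  2 × C: no H
  2 × N (aromatic): no H
  2 × O: 1 H each → 2
  1 × C: 3 H
  1 × N (charge +1): no H
  1 × O (charge -1): no H
  Total hydrogens = 13.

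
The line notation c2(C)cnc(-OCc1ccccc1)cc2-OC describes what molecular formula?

C14H15NO2

Heavy atoms from the SMILES: 14 C, 1 N, 2 O.
Implicit hydrogens by atom environment:
  7 × C (aromatic): 1 H each → 7
  4 × C (aromatic): no H
  2 × C: 3 H each → 6
  2 × O: no H
  1 × C: 2 H
  1 × N (aromatic): no H
  Total hydrogens = 15.
Molecular formula: C14H15NO2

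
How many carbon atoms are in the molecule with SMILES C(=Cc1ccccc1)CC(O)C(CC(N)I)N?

The symbol for carbon appears 13 times in the SMILES. Lowercase c denotes aromatic carbon and counts toward C.

13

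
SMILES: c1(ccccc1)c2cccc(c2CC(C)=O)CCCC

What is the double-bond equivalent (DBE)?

9

Molecular formula from the SMILES: C19H22O.
DoU = (2C + 2 + N − H − X)/2 = (2·19 + 2 + 0 − 22 − 0)/2 = 18/2 = 9.
(Structurally: 2 ring(s) + 7 π bond(s) = 9.)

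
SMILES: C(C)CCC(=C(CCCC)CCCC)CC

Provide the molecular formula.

C16H32

Heavy atoms from the SMILES: 16 C.
Implicit hydrogens by atom environment:
  10 × C: 2 H each → 20
  4 × C: 3 H each → 12
  2 × C: no H
  Total hydrogens = 32.
Molecular formula: C16H32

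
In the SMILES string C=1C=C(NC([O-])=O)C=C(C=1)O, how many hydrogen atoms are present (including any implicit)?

Hydrogens are implicit in SMILES; fill each atom to its normal valence:
  4 × C (aromatic): 1 H each → 4
  2 × C (aromatic): no H
  1 × C: no H
  1 × N: 1 H
  1 × O: 1 H
  1 × O: no H
  1 × O (charge -1): no H
  Total hydrogens = 6.

6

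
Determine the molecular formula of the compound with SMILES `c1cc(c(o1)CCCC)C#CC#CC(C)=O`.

Heavy atoms from the SMILES: 14 C, 2 O.
Implicit hydrogens by atom environment:
  5 × C: no H
  3 × C: 2 H each → 6
  2 × C: 3 H each → 6
  2 × C (aromatic): 1 H each → 2
  2 × C (aromatic): no H
  1 × O (aromatic): no H
  1 × O: no H
  Total hydrogens = 14.
Molecular formula: C14H14O2

C14H14O2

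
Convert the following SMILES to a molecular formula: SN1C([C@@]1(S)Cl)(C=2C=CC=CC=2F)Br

Heavy atoms from the SMILES: 1 Br, 8 C, 1 Cl, 1 F, 1 N, 2 S.
Implicit hydrogens by atom environment:
  4 × C (aromatic): 1 H each → 4
  2 × C: no H
  2 × C (aromatic): no H
  2 × S: 1 H each → 2
  1 × Br: no H
  1 × Cl: no H
  1 × F: no H
  1 × N: no H
  Total hydrogens = 6.
Molecular formula: C8H6BrClFNS2

C8H6BrClFNS2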